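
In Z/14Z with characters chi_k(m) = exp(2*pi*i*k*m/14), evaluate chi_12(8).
chi_12(8) = zeta_14^96 = exp(-2*I*pi/7)

Why: chi_12(8) = zeta_14^(12*8) = zeta_14^96. Since zeta_14^14 = 1, this equals zeta_14^12 = exp(2*pi*i*12/14) = exp(-2*I*pi/7).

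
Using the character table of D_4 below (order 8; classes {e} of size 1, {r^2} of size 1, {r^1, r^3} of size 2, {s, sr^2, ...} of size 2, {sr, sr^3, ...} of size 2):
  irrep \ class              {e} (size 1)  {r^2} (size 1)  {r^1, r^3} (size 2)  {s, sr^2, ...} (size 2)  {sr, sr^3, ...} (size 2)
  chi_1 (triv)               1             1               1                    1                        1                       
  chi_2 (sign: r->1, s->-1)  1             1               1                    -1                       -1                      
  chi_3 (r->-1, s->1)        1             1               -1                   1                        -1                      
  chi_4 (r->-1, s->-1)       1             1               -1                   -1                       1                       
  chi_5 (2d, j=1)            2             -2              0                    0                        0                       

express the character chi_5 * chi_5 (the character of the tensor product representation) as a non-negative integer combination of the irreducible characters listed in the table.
chi_5 tensor chi_5 = chi_1 + chi_2 + chi_3 + chi_4 (all other irreducibles have multiplicity 0).

Derivation: The character of a tensor product is the pointwise product (chi_5 * chi_5)(C) = chi_5(C) * chi_5(C):
  {e}: (2)*(2), {r^2}: (-2)*(-2), {r^1, r^3}: (0)*(0), {s, sr^2, ...}: (0)*(0), {sr, sr^3, ...}: (0)*(0)
so (chi_5 * chi_5) takes values
  {e} -> 4, {r^2} -> 4, {r^1, r^3} -> 0, {s, sr^2, ...} -> 0, {sr, sr^3, ...} -> 0.
Now take the inner product of this character with each irreducible chi from the table, <chi_5*chi_5, chi> = (1/8) sum_C |C| (chi_5*chi_5)(C) conj(chi(C)):
  <chi_5*chi_5, chi_1> = (1/8)[1*(4)*conj(1) + 1*(4)*conj(1) + 2*(0)*conj(1) + 2*(0)*conj(1) + 2*(0)*conj(1)]
      = (1/8)[(4) + (4) + (0) + (0) + (0)] = 8/8 = 1
  <chi_5*chi_5, chi_2> = (1/8)[1*(4)*conj(1) + 1*(4)*conj(1) + 2*(0)*conj(1) + 2*(0)*conj(-1) + 2*(0)*conj(-1)]
      = (1/8)[(4) + (4) + (0) + (0) + (0)] = 8/8 = 1
  <chi_5*chi_5, chi_3> = (1/8)[1*(4)*conj(1) + 1*(4)*conj(1) + 2*(0)*conj(-1) + 2*(0)*conj(1) + 2*(0)*conj(-1)]
      = (1/8)[(4) + (4) + (0) + (0) + (0)] = 8/8 = 1
  <chi_5*chi_5, chi_4> = (1/8)[1*(4)*conj(1) + 1*(4)*conj(1) + 2*(0)*conj(-1) + 2*(0)*conj(-1) + 2*(0)*conj(1)]
      = (1/8)[(4) + (4) + (0) + (0) + (0)] = 8/8 = 1
  <chi_5*chi_5, chi_5> = (1/8)[1*(4)*conj(2) + 1*(4)*conj(-2) + 2*(0)*conj(0) + 2*(0)*conj(0) + 2*(0)*conj(0)]
      = (1/8)[(8) + (-8) + (0) + (0) + (0)] = 0/8 = 0
Hence the multiplicities are chi_1: 1, chi_2: 1, chi_3: 1, chi_4: 1. Dimension check: dim(chi_5)*dim(chi_5) = 2*2 = 4 and sum (mult * dim) = 1*1 + 1*1 + 1*1 + 1*1 = 4.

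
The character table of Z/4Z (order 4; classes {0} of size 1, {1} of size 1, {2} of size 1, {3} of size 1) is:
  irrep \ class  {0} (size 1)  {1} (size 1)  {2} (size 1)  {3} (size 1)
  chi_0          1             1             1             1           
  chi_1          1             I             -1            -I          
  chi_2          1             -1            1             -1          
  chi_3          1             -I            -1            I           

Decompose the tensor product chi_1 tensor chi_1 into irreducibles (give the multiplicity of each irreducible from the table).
chi_1 tensor chi_1 = chi_2 (all other irreducibles have multiplicity 0).

Why: The character of a tensor product is the pointwise product (chi_1 * chi_1)(C) = chi_1(C) * chi_1(C):
  {0}: (1)*(1), {1}: (I)*(I), {2}: (-1)*(-1), {3}: (-I)*(-I)
so (chi_1 * chi_1) takes values
  {0} -> 1, {1} -> -1, {2} -> 1, {3} -> -1.
Now take the inner product of this character with each irreducible chi from the table, <chi_1*chi_1, chi> = (1/4) sum_C |C| (chi_1*chi_1)(C) conj(chi(C)):
  <chi_1*chi_1, chi_0> = (1/4)[1*(1)*conj(1) + 1*(-1)*conj(1) + 1*(1)*conj(1) + 1*(-1)*conj(1)]
      = (1/4)[(1) + (-1) + (1) + (-1)] = 0/4 = 0
  <chi_1*chi_1, chi_1> = (1/4)[1*(1)*conj(1) + 1*(-1)*conj(I) + 1*(1)*conj(-1) + 1*(-1)*conj(-I)]
      = (1/4)[(1) + (I) + (-1) + (-I)] = 0/4 = 0
  <chi_1*chi_1, chi_2> = (1/4)[1*(1)*conj(1) + 1*(-1)*conj(-1) + 1*(1)*conj(1) + 1*(-1)*conj(-1)]
      = (1/4)[(1) + (1) + (1) + (1)] = 4/4 = 1
  <chi_1*chi_1, chi_3> = (1/4)[1*(1)*conj(1) + 1*(-1)*conj(-I) + 1*(1)*conj(-1) + 1*(-1)*conj(I)]
      = (1/4)[(1) + (-I) + (-1) + (I)] = 0/4 = 0
(Exp terms are combined using exp(i*s)*conj(exp(i*t)) = exp(i*(s-t)), and sums of them are collapsed using the identity that for every m > 1 the m distinct m-th roots of unity sum to 0, e.g. 1 + exp(2*I*pi/3) + exp(-2*I*pi/3) = 0.)
Hence the multiplicities are chi_2: 1. Dimension check: dim(chi_1)*dim(chi_1) = 1*1 = 1 and sum (mult * dim) = 1*1 = 1.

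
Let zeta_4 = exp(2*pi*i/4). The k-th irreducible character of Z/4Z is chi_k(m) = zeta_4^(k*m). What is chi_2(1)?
chi_2(1) = zeta_4^2 = -1

Proof sketch: chi_2(1) = zeta_4^(2*1) = zeta_4^2. Since zeta_4^4 = 1, this equals zeta_4^2 = exp(2*pi*i*2/4) = -1.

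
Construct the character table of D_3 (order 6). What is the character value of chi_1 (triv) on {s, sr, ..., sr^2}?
Conjugacy classes: {e} of size 1, {r^1, r^2} of size 2, {s, sr, ..., sr^2} of size 3.
Character table:
  irrep \ class              {e} (size 1)  {r^1, r^2} (size 2)  {s, sr, ..., sr^2} (size 3)
  chi_1 (triv)               1             1                    1                          
  chi_2 (sign: r->1, s->-1)  1             1                    -1                         
  chi_3 (2d, j=1)            2             -1                   0                          

Spot check: chi_1 (triv) on {s, sr, ..., sr^2} = 1.

Explanation: D_3 has order 2*3 = 6 with 3 conjugacy classes, hence 3 irreducibles. Sum of squared dims 1 + 1 + 4 = 6 = |G|. Linear characters come from the abelianisation; the 2-dimensional irreps have character r^k -> 2*cos(2*pi*j*k/3), reflections -> 0.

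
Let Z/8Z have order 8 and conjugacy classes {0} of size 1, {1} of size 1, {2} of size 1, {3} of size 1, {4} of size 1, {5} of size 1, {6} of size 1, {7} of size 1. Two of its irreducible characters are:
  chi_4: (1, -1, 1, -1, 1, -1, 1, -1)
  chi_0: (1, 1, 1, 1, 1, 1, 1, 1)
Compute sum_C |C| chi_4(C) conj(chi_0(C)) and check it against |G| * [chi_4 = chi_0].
Sum = 0; so <chi_4, chi_0> = 0 (distinct irreducibles are orthogonal).

Reasoning: Compute term by term over conjugacy classes (|C| * chi_4(C) * conj(chi_0(C))):
  1*(1)*conj(1) + 1*(-1)*conj(1) + 1*(1)*conj(1) + 1*(-1)*conj(1) + 1*(1)*conj(1) + 1*(-1)*conj(1) + 1*(1)*conj(1) + 1*(-1)*conj(1)
  = (1) + (-1) + (1) + (-1) + (1) + (-1) + (1) + (-1)
  = 0.
(Exp terms are combined using exp(i*s)*conj(exp(i*t)) = exp(i*(s-t)), and sums of them are collapsed using the identity that for every m > 1 the m distinct m-th roots of unity sum to 0, e.g. 1 + exp(2*I*pi/3) + exp(-2*I*pi/3) = 0.)
Dividing by |G| = 8 gives 0/8 = 0, matching the row-orthogonality relation <chi_4, chi_0> = [chi_4 = chi_0].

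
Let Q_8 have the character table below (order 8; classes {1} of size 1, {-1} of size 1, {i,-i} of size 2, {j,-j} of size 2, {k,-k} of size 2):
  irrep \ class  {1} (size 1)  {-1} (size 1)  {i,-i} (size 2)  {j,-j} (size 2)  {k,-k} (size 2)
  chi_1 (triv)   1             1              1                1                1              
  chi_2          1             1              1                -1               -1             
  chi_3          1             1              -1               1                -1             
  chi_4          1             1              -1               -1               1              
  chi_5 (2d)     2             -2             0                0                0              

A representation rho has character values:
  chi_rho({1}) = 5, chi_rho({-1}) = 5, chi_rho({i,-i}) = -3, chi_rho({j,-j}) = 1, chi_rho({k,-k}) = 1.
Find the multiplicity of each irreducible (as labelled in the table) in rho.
Multiplicities: chi_1: 1, chi_2: 0, chi_3: 2, chi_4: 2, chi_5: 0.

Use <chi_rho, chi> = (1/|G|) sum_C |C| * chi_rho(C) * conj(chi(C)) with |G| = 8 for each irreducible chi in the table:
  <chi_rho, chi_1> = (1/8)[1*(5)*conj(1) + 1*(5)*conj(1) + 2*(-3)*conj(1) + 2*(1)*conj(1) + 2*(1)*conj(1)]
      = (1/8)[(5) + (5) + (-6) + (2) + (2)] = 8/8 = 1
  <chi_rho, chi_2> = (1/8)[1*(5)*conj(1) + 1*(5)*conj(1) + 2*(-3)*conj(1) + 2*(1)*conj(-1) + 2*(1)*conj(-1)]
      = (1/8)[(5) + (5) + (-6) + (-2) + (-2)] = 0/8 = 0
  <chi_rho, chi_3> = (1/8)[1*(5)*conj(1) + 1*(5)*conj(1) + 2*(-3)*conj(-1) + 2*(1)*conj(1) + 2*(1)*conj(-1)]
      = (1/8)[(5) + (5) + (6) + (2) + (-2)] = 16/8 = 2
  <chi_rho, chi_4> = (1/8)[1*(5)*conj(1) + 1*(5)*conj(1) + 2*(-3)*conj(-1) + 2*(1)*conj(-1) + 2*(1)*conj(1)]
      = (1/8)[(5) + (5) + (6) + (-2) + (2)] = 16/8 = 2
  <chi_rho, chi_5> = (1/8)[1*(5)*conj(2) + 1*(5)*conj(-2) + 2*(-3)*conj(0) + 2*(1)*conj(0) + 2*(1)*conj(0)]
      = (1/8)[(10) + (-10) + (0) + (0) + (0)] = 0/8 = 0
Dimension check: dim(rho) = sum (mult * dim) = 1*1 + 0*1 + 2*1 + 2*1 + 0*2 = 5 = chi_rho(e) = 5.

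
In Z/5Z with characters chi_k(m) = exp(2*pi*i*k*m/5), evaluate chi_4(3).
chi_4(3) = zeta_5^12 = exp(4*I*pi/5)

Justification: chi_4(3) = zeta_5^(4*3) = zeta_5^12. Since zeta_5^5 = 1, this equals zeta_5^2 = exp(2*pi*i*2/5) = exp(4*I*pi/5).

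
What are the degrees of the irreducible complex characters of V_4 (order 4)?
Dimensions: 1, 1, 1, 1

Working: There are 4 irreducibles (= number of conjugacy classes). Their dimensions d_i satisfy sum d_i^2 = |G| = 4: 1 + 1 + 1 + 1 = 4.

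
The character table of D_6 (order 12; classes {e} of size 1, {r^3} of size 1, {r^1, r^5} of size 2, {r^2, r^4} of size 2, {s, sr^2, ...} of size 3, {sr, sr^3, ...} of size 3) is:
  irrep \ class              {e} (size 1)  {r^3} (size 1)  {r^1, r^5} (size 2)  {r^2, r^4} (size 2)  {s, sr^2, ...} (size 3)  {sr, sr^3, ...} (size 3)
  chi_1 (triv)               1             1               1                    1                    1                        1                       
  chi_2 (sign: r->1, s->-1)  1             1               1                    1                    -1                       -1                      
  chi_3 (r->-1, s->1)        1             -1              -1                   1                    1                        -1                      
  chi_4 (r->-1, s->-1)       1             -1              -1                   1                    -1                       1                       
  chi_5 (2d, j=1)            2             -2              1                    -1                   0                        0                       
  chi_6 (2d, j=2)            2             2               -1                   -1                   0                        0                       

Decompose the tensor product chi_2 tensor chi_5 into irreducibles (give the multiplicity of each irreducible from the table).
chi_2 tensor chi_5 = chi_5 (all other irreducibles have multiplicity 0).

Working: The character of a tensor product is the pointwise product (chi_2 * chi_5)(C) = chi_2(C) * chi_5(C):
  {e}: (1)*(2), {r^3}: (1)*(-2), {r^1, r^5}: (1)*(1), {r^2, r^4}: (1)*(-1), {s, sr^2, ...}: (-1)*(0), {sr, sr^3, ...}: (-1)*(0)
so (chi_2 * chi_5) takes values
  {e} -> 2, {r^3} -> -2, {r^1, r^5} -> 1, {r^2, r^4} -> -1, {s, sr^2, ...} -> 0, {sr, sr^3, ...} -> 0.
Now take the inner product of this character with each irreducible chi from the table, <chi_2*chi_5, chi> = (1/12) sum_C |C| (chi_2*chi_5)(C) conj(chi(C)):
  <chi_2*chi_5, chi_1> = (1/12)[1*(2)*conj(1) + 1*(-2)*conj(1) + 2*(1)*conj(1) + 2*(-1)*conj(1) + 3*(0)*conj(1) + 3*(0)*conj(1)]
      = (1/12)[(2) + (-2) + (2) + (-2) + (0) + (0)] = 0/12 = 0
  <chi_2*chi_5, chi_2> = (1/12)[1*(2)*conj(1) + 1*(-2)*conj(1) + 2*(1)*conj(1) + 2*(-1)*conj(1) + 3*(0)*conj(-1) + 3*(0)*conj(-1)]
      = (1/12)[(2) + (-2) + (2) + (-2) + (0) + (0)] = 0/12 = 0
  <chi_2*chi_5, chi_3> = (1/12)[1*(2)*conj(1) + 1*(-2)*conj(-1) + 2*(1)*conj(-1) + 2*(-1)*conj(1) + 3*(0)*conj(1) + 3*(0)*conj(-1)]
      = (1/12)[(2) + (2) + (-2) + (-2) + (0) + (0)] = 0/12 = 0
  <chi_2*chi_5, chi_4> = (1/12)[1*(2)*conj(1) + 1*(-2)*conj(-1) + 2*(1)*conj(-1) + 2*(-1)*conj(1) + 3*(0)*conj(-1) + 3*(0)*conj(1)]
      = (1/12)[(2) + (2) + (-2) + (-2) + (0) + (0)] = 0/12 = 0
  <chi_2*chi_5, chi_5> = (1/12)[1*(2)*conj(2) + 1*(-2)*conj(-2) + 2*(1)*conj(1) + 2*(-1)*conj(-1) + 3*(0)*conj(0) + 3*(0)*conj(0)]
      = (1/12)[(4) + (4) + (2) + (2) + (0) + (0)] = 12/12 = 1
  <chi_2*chi_5, chi_6> = (1/12)[1*(2)*conj(2) + 1*(-2)*conj(2) + 2*(1)*conj(-1) + 2*(-1)*conj(-1) + 3*(0)*conj(0) + 3*(0)*conj(0)]
      = (1/12)[(4) + (-4) + (-2) + (2) + (0) + (0)] = 0/12 = 0
Hence the multiplicities are chi_5: 1. Dimension check: dim(chi_2)*dim(chi_5) = 1*2 = 2 and sum (mult * dim) = 1*2 = 2.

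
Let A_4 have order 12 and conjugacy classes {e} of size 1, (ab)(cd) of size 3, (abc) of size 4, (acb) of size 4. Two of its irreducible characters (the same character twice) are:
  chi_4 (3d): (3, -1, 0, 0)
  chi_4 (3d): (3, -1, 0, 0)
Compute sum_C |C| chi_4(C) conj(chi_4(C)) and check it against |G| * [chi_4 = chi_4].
Sum = 12 = |G| = 12; so <chi_4, chi_4> = 1 (norm-1 confirms irreducibility).

Explanation: Compute term by term over conjugacy classes (|C| * chi_4(C) * conj(chi_4(C))):
  1*(3)*conj(3) + 3*(-1)*conj(-1) + 4*(0)*conj(0) + 4*(0)*conj(0)
  = (9) + (3) + (0) + (0)
  = 12.
(Exp terms are combined using exp(i*s)*conj(exp(i*t)) = exp(i*(s-t)), and sums of them are collapsed using the identity that for every m > 1 the m distinct m-th roots of unity sum to 0, e.g. 1 + exp(2*I*pi/3) + exp(-2*I*pi/3) = 0.)
Dividing by |G| = 12 gives 12/12 = 1, matching the row-orthogonality relation <chi_4, chi_4> = [chi_4 = chi_4].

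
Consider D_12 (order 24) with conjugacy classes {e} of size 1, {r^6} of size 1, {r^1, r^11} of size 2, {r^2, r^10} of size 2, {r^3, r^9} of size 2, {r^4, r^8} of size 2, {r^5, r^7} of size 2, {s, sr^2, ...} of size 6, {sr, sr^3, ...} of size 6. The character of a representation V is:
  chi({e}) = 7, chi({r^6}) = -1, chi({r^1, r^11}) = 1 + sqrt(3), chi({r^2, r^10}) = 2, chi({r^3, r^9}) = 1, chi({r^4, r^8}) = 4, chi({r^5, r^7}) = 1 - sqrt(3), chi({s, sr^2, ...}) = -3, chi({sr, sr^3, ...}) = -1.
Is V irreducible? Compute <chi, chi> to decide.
Not irreducible (reducible): <chi, chi> = 7 > 1.

Justification: <chi, chi> = (1/|G|) sum_C |C| * |chi(C)|^2 = (1/24)[1*|7|^2 + 1*|-1|^2 + 2*|1 + sqrt(3)|^2 + 2*|2|^2 + 2*|1|^2 + 2*|4|^2 + 2*|1 - sqrt(3)|^2 + 6*|-3|^2 + 6*|-1|^2]
  = (1/24)[(49) + (1) + (4*sqrt(3) + 8) + (8) + (2) + (32) + (8 - 4*sqrt(3)) + (54) + (6)] = 168/24 = 7.
A character is irreducible iff <chi, chi> = 1, so this representation is reducible.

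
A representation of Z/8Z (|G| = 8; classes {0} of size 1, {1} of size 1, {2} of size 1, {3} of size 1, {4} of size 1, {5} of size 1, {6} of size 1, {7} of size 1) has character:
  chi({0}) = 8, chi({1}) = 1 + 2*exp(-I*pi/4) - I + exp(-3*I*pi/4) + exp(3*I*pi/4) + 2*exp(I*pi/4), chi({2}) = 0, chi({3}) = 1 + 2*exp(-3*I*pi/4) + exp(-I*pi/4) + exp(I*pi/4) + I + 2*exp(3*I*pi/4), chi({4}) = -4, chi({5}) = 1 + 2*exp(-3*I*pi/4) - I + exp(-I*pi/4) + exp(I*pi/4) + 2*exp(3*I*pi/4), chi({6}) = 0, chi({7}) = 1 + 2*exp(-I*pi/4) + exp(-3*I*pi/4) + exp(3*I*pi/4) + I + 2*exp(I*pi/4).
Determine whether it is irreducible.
Not irreducible (reducible): <chi, chi> = 12 > 1.

<chi, chi> = (1/|G|) sum_C |C| * |chi(C)|^2 = (1/8)[1*|8|^2 + 1*|1 + 2*exp(-I*pi/4) - I + exp(-3*I*pi/4) + exp(3*I*pi/4) + 2*exp(I*pi/4)|^2 + 1*|0|^2 + 1*|1 + 2*exp(-3*I*pi/4) + exp(-I*pi/4) + exp(I*pi/4) + I + 2*exp(3*I*pi/4)|^2 + 1*|-4|^2 + 1*|1 + 2*exp(-3*I*pi/4) - I + exp(-I*pi/4) + exp(I*pi/4) + 2*exp(3*I*pi/4)|^2 + 1*|0|^2 + 1*|1 + 2*exp(-I*pi/4) + exp(-3*I*pi/4) + exp(3*I*pi/4) + I + 2*exp(I*pi/4)|^2]
  = (1/8)[(64) + (4 + 4*exp(-I*pi/4) + 2*exp(-3*I*pi/4) + 2*exp(3*I*pi/4) + 4*exp(I*pi/4)) + (0) + (4 + 4*exp(-3*I*pi/4) + 2*exp(-I*pi/4) + 2*exp(I*pi/4) + 4*exp(3*I*pi/4)) + (16) + (4 + 4*exp(-3*I*pi/4) + 2*exp(-I*pi/4) + 2*exp(I*pi/4) + 4*exp(3*I*pi/4)) + (0) + (4 + 4*exp(-I*pi/4) + 2*exp(-3*I*pi/4) + 2*exp(3*I*pi/4) + 4*exp(I*pi/4))] = 96/8 = 12.
(Exp terms are combined using exp(i*s)*conj(exp(i*t)) = exp(i*(s-t)), and sums of them are collapsed using the identity that for every m > 1 the m distinct m-th roots of unity sum to 0, e.g. 1 + exp(2*I*pi/3) + exp(-2*I*pi/3) = 0.)
A character is irreducible iff <chi, chi> = 1, so this representation is reducible.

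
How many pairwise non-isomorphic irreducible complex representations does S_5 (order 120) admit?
7

Explanation: The number of irreducible complex representations of a finite group equals its number of conjugacy classes. Conjugacy classes in S_5 correspond to cycle types, i.e. partitions of 5; there are p(5) = 7 of them, so S_5 (order 120) has exactly 7 irreducible complex representations.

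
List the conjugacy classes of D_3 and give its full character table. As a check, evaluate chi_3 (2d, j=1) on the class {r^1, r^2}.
Conjugacy classes: {e} of size 1, {r^1, r^2} of size 2, {s, sr, ..., sr^2} of size 3.
Character table:
  irrep \ class              {e} (size 1)  {r^1, r^2} (size 2)  {s, sr, ..., sr^2} (size 3)
  chi_1 (triv)               1             1                    1                          
  chi_2 (sign: r->1, s->-1)  1             1                    -1                         
  chi_3 (2d, j=1)            2             -1                   0                          

Spot check: chi_3 (2d, j=1) on {r^1, r^2} = -1.

Details: D_3 has order 2*3 = 6 with 3 conjugacy classes, hence 3 irreducibles. Sum of squared dims 1 + 1 + 4 = 6 = |G|. Linear characters come from the abelianisation; the 2-dimensional irreps have character r^k -> 2*cos(2*pi*j*k/3), reflections -> 0.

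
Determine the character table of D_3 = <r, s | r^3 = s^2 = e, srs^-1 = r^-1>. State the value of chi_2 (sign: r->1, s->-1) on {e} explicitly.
Conjugacy classes: {e} of size 1, {r^1, r^2} of size 2, {s, sr, ..., sr^2} of size 3.
Character table:
  irrep \ class              {e} (size 1)  {r^1, r^2} (size 2)  {s, sr, ..., sr^2} (size 3)
  chi_1 (triv)               1             1                    1                          
  chi_2 (sign: r->1, s->-1)  1             1                    -1                         
  chi_3 (2d, j=1)            2             -1                   0                          

Spot check: chi_2 (sign: r->1, s->-1) on {e} = 1.

Explanation: D_3 has order 2*3 = 6 with 3 conjugacy classes, hence 3 irreducibles. Sum of squared dims 1 + 1 + 4 = 6 = |G|. Linear characters come from the abelianisation; the 2-dimensional irreps have character r^k -> 2*cos(2*pi*j*k/3), reflections -> 0.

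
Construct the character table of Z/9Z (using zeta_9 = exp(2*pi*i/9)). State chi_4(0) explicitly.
Character table of Z/9Z (irreps indexed chi_0,...,chi_8 with chi_k(m) = zeta_9^(k*m), zeta_9 = exp(2*pi*i/9)):
  irrep \ class  {0} (size 1)  {1} (size 1)    {2} (size 1)    {3} (size 1)    {4} (size 1)    {5} (size 1)    {6} (size 1)    {7} (size 1)    {8} (size 1)  
  chi_0          1             1               1               1               1               1               1               1               1             
  chi_1          1             exp(2*I*pi/9)   exp(4*I*pi/9)   exp(2*I*pi/3)   exp(8*I*pi/9)   exp(-8*I*pi/9)  exp(-2*I*pi/3)  exp(-4*I*pi/9)  exp(-2*I*pi/9)
  chi_2          1             exp(4*I*pi/9)   exp(8*I*pi/9)   exp(-2*I*pi/3)  exp(-2*I*pi/9)  exp(2*I*pi/9)   exp(2*I*pi/3)   exp(-8*I*pi/9)  exp(-4*I*pi/9)
  chi_3          1             exp(2*I*pi/3)   exp(-2*I*pi/3)  1               exp(2*I*pi/3)   exp(-2*I*pi/3)  1               exp(2*I*pi/3)   exp(-2*I*pi/3)
  chi_4          1             exp(8*I*pi/9)   exp(-2*I*pi/9)  exp(2*I*pi/3)   exp(-4*I*pi/9)  exp(4*I*pi/9)   exp(-2*I*pi/3)  exp(2*I*pi/9)   exp(-8*I*pi/9)
  chi_5          1             exp(-8*I*pi/9)  exp(2*I*pi/9)   exp(-2*I*pi/3)  exp(4*I*pi/9)   exp(-4*I*pi/9)  exp(2*I*pi/3)   exp(-2*I*pi/9)  exp(8*I*pi/9) 
  chi_6          1             exp(-2*I*pi/3)  exp(2*I*pi/3)   1               exp(-2*I*pi/3)  exp(2*I*pi/3)   1               exp(-2*I*pi/3)  exp(2*I*pi/3) 
  chi_7          1             exp(-4*I*pi/9)  exp(-8*I*pi/9)  exp(2*I*pi/3)   exp(2*I*pi/9)   exp(-2*I*pi/9)  exp(-2*I*pi/3)  exp(8*I*pi/9)   exp(4*I*pi/9) 
  chi_8          1             exp(-2*I*pi/9)  exp(-4*I*pi/9)  exp(-2*I*pi/3)  exp(-8*I*pi/9)  exp(8*I*pi/9)   exp(2*I*pi/3)   exp(4*I*pi/9)   exp(2*I*pi/9) 

Spot check: chi_4(0) = zeta_9^(4*0) = zeta_9^0 = 1.

Working: Z/9Z is abelian, so all 9 irreducible complex representations are 1-dimensional. They are given by chi_k(m) = zeta_9^(k*m) for k = 0,...,8. Row orthogonality: sum_m chi_k(m) conj(chi_l(m)) = 9 * [k = l].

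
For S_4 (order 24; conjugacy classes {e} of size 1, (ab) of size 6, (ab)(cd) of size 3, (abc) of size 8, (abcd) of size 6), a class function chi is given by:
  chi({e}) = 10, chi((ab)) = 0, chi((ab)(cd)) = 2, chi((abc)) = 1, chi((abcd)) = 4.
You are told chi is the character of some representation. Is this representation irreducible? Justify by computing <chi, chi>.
Not irreducible (reducible): <chi, chi> = 9 > 1.

Proof sketch: <chi, chi> = (1/|G|) sum_C |C| * |chi(C)|^2 = (1/24)[1*|10|^2 + 6*|0|^2 + 3*|2|^2 + 8*|1|^2 + 6*|4|^2]
  = (1/24)[(100) + (0) + (12) + (8) + (96)] = 216/24 = 9.
A character is irreducible iff <chi, chi> = 1, so this representation is reducible.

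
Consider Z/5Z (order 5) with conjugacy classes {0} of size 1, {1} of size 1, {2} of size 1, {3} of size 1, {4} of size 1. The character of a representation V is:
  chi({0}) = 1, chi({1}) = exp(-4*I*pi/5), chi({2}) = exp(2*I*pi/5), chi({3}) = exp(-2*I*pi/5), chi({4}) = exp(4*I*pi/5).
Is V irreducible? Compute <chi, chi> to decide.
Irreducible: <chi, chi> = 1.

Working: <chi, chi> = (1/|G|) sum_C |C| * |chi(C)|^2 = (1/5)[1*|1|^2 + 1*|exp(-4*I*pi/5)|^2 + 1*|exp(2*I*pi/5)|^2 + 1*|exp(-2*I*pi/5)|^2 + 1*|exp(4*I*pi/5)|^2]
  = (1/5)[(1) + (1) + (1) + (1) + (1)] = 5/5 = 1.
(Exp terms are combined using exp(i*s)*conj(exp(i*t)) = exp(i*(s-t)), and sums of them are collapsed using the identity that for every m > 1 the m distinct m-th roots of unity sum to 0, e.g. 1 + exp(2*I*pi/3) + exp(-2*I*pi/3) = 0.)
A character is irreducible iff <chi, chi> = 1, so this representation is irreducible.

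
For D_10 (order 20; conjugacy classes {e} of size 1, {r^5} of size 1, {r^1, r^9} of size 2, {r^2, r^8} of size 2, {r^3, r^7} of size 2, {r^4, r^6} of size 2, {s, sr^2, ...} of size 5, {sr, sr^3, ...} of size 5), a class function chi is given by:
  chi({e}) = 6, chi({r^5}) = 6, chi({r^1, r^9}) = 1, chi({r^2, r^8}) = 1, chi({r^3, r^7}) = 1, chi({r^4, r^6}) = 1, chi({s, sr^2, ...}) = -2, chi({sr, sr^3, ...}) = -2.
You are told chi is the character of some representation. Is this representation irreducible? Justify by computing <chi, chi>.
Not irreducible (reducible): <chi, chi> = 6 > 1.

Explanation: <chi, chi> = (1/|G|) sum_C |C| * |chi(C)|^2 = (1/20)[1*|6|^2 + 1*|6|^2 + 2*|1|^2 + 2*|1|^2 + 2*|1|^2 + 2*|1|^2 + 5*|-2|^2 + 5*|-2|^2]
  = (1/20)[(36) + (36) + (2) + (2) + (2) + (2) + (20) + (20)] = 120/20 = 6.
A character is irreducible iff <chi, chi> = 1, so this representation is reducible.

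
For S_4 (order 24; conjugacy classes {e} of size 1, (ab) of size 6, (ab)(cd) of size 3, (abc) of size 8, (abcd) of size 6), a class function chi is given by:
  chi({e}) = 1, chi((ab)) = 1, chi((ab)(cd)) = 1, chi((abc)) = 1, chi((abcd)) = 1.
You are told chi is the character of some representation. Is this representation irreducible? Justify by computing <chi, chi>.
Irreducible: <chi, chi> = 1.

Details: <chi, chi> = (1/|G|) sum_C |C| * |chi(C)|^2 = (1/24)[1*|1|^2 + 6*|1|^2 + 3*|1|^2 + 8*|1|^2 + 6*|1|^2]
  = (1/24)[(1) + (6) + (3) + (8) + (6)] = 24/24 = 1.
A character is irreducible iff <chi, chi> = 1, so this representation is irreducible.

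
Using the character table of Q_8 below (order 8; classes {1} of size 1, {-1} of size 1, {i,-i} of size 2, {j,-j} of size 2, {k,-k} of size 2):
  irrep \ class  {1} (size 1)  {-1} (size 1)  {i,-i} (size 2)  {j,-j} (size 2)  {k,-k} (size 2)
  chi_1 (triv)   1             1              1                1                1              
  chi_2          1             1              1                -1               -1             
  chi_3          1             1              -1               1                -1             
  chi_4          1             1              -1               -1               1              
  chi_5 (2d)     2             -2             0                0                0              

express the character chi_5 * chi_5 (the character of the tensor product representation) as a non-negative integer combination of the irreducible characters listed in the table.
chi_5 tensor chi_5 = chi_1 + chi_2 + chi_3 + chi_4 (all other irreducibles have multiplicity 0).

Justification: The character of a tensor product is the pointwise product (chi_5 * chi_5)(C) = chi_5(C) * chi_5(C):
  {1}: (2)*(2), {-1}: (-2)*(-2), {i,-i}: (0)*(0), {j,-j}: (0)*(0), {k,-k}: (0)*(0)
so (chi_5 * chi_5) takes values
  {1} -> 4, {-1} -> 4, {i,-i} -> 0, {j,-j} -> 0, {k,-k} -> 0.
Now take the inner product of this character with each irreducible chi from the table, <chi_5*chi_5, chi> = (1/8) sum_C |C| (chi_5*chi_5)(C) conj(chi(C)):
  <chi_5*chi_5, chi_1> = (1/8)[1*(4)*conj(1) + 1*(4)*conj(1) + 2*(0)*conj(1) + 2*(0)*conj(1) + 2*(0)*conj(1)]
      = (1/8)[(4) + (4) + (0) + (0) + (0)] = 8/8 = 1
  <chi_5*chi_5, chi_2> = (1/8)[1*(4)*conj(1) + 1*(4)*conj(1) + 2*(0)*conj(1) + 2*(0)*conj(-1) + 2*(0)*conj(-1)]
      = (1/8)[(4) + (4) + (0) + (0) + (0)] = 8/8 = 1
  <chi_5*chi_5, chi_3> = (1/8)[1*(4)*conj(1) + 1*(4)*conj(1) + 2*(0)*conj(-1) + 2*(0)*conj(1) + 2*(0)*conj(-1)]
      = (1/8)[(4) + (4) + (0) + (0) + (0)] = 8/8 = 1
  <chi_5*chi_5, chi_4> = (1/8)[1*(4)*conj(1) + 1*(4)*conj(1) + 2*(0)*conj(-1) + 2*(0)*conj(-1) + 2*(0)*conj(1)]
      = (1/8)[(4) + (4) + (0) + (0) + (0)] = 8/8 = 1
  <chi_5*chi_5, chi_5> = (1/8)[1*(4)*conj(2) + 1*(4)*conj(-2) + 2*(0)*conj(0) + 2*(0)*conj(0) + 2*(0)*conj(0)]
      = (1/8)[(8) + (-8) + (0) + (0) + (0)] = 0/8 = 0
Hence the multiplicities are chi_1: 1, chi_2: 1, chi_3: 1, chi_4: 1. Dimension check: dim(chi_5)*dim(chi_5) = 2*2 = 4 and sum (mult * dim) = 1*1 + 1*1 + 1*1 + 1*1 = 4.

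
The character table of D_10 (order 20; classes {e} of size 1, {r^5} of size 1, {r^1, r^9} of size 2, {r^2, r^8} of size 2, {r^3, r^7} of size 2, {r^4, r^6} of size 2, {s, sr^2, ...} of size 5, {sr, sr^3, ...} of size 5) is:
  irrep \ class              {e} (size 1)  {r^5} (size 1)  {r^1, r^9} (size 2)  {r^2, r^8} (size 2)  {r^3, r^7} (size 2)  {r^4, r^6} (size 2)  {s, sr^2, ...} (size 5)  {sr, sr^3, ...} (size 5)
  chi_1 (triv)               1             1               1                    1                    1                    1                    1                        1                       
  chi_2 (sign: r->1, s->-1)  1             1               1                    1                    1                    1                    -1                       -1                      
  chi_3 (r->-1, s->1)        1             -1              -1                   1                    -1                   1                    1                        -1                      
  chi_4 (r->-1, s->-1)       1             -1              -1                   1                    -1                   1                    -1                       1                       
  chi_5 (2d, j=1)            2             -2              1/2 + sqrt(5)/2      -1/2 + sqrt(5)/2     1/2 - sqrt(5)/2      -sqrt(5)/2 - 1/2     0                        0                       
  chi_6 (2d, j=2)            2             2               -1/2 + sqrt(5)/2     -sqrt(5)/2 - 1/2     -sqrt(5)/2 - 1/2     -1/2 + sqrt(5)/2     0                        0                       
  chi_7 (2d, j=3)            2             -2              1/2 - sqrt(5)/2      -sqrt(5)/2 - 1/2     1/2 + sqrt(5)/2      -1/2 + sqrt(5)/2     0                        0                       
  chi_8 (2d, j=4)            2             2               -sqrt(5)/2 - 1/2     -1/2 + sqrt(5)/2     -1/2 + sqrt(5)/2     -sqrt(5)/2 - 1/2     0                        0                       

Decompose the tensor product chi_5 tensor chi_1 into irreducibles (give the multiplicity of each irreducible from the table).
chi_5 tensor chi_1 = chi_5 (all other irreducibles have multiplicity 0).

The character of a tensor product is the pointwise product (chi_5 * chi_1)(C) = chi_5(C) * chi_1(C):
  {e}: (2)*(1), {r^5}: (-2)*(1), {r^1, r^9}: (1/2 + sqrt(5)/2)*(1), {r^2, r^8}: (-1/2 + sqrt(5)/2)*(1), {r^3, r^7}: (1/2 - sqrt(5)/2)*(1), {r^4, r^6}: (-sqrt(5)/2 - 1/2)*(1), {s, sr^2, ...}: (0)*(1), {sr, sr^3, ...}: (0)*(1)
so (chi_5 * chi_1) takes values
  {e} -> 2, {r^5} -> -2, {r^1, r^9} -> 1/2 + sqrt(5)/2, {r^2, r^8} -> -1/2 + sqrt(5)/2, {r^3, r^7} -> 1/2 - sqrt(5)/2, {r^4, r^6} -> -sqrt(5)/2 - 1/2, {s, sr^2, ...} -> 0, {sr, sr^3, ...} -> 0.
Now take the inner product of this character with each irreducible chi from the table, <chi_5*chi_1, chi> = (1/20) sum_C |C| (chi_5*chi_1)(C) conj(chi(C)):
  <chi_5*chi_1, chi_1> = (1/20)[1*(2)*conj(1) + 1*(-2)*conj(1) + 2*(1/2 + sqrt(5)/2)*conj(1) + 2*(-1/2 + sqrt(5)/2)*conj(1) + 2*(1/2 - sqrt(5)/2)*conj(1) + 2*(-sqrt(5)/2 - 1/2)*conj(1) + 5*(0)*conj(1) + 5*(0)*conj(1)]
      = (1/20)[(2) + (-2) + (1 + sqrt(5)) + (-1 + sqrt(5)) + (1 - sqrt(5)) + (-sqrt(5) - 1) + (0) + (0)] = 0/20 = 0
  <chi_5*chi_1, chi_2> = (1/20)[1*(2)*conj(1) + 1*(-2)*conj(1) + 2*(1/2 + sqrt(5)/2)*conj(1) + 2*(-1/2 + sqrt(5)/2)*conj(1) + 2*(1/2 - sqrt(5)/2)*conj(1) + 2*(-sqrt(5)/2 - 1/2)*conj(1) + 5*(0)*conj(-1) + 5*(0)*conj(-1)]
      = (1/20)[(2) + (-2) + (1 + sqrt(5)) + (-1 + sqrt(5)) + (1 - sqrt(5)) + (-sqrt(5) - 1) + (0) + (0)] = 0/20 = 0
  <chi_5*chi_1, chi_3> = (1/20)[1*(2)*conj(1) + 1*(-2)*conj(-1) + 2*(1/2 + sqrt(5)/2)*conj(-1) + 2*(-1/2 + sqrt(5)/2)*conj(1) + 2*(1/2 - sqrt(5)/2)*conj(-1) + 2*(-sqrt(5)/2 - 1/2)*conj(1) + 5*(0)*conj(1) + 5*(0)*conj(-1)]
      = (1/20)[(2) + (2) + (-sqrt(5) - 1) + (-1 + sqrt(5)) + (-1 + sqrt(5)) + (-sqrt(5) - 1) + (0) + (0)] = 0/20 = 0
  <chi_5*chi_1, chi_4> = (1/20)[1*(2)*conj(1) + 1*(-2)*conj(-1) + 2*(1/2 + sqrt(5)/2)*conj(-1) + 2*(-1/2 + sqrt(5)/2)*conj(1) + 2*(1/2 - sqrt(5)/2)*conj(-1) + 2*(-sqrt(5)/2 - 1/2)*conj(1) + 5*(0)*conj(-1) + 5*(0)*conj(1)]
      = (1/20)[(2) + (2) + (-sqrt(5) - 1) + (-1 + sqrt(5)) + (-1 + sqrt(5)) + (-sqrt(5) - 1) + (0) + (0)] = 0/20 = 0
  <chi_5*chi_1, chi_5> = (1/20)[1*(2)*conj(2) + 1*(-2)*conj(-2) + 2*(1/2 + sqrt(5)/2)*conj(1/2 + sqrt(5)/2) + 2*(-1/2 + sqrt(5)/2)*conj(-1/2 + sqrt(5)/2) + 2*(1/2 - sqrt(5)/2)*conj(1/2 - sqrt(5)/2) + 2*(-sqrt(5)/2 - 1/2)*conj(-sqrt(5)/2 - 1/2) + 5*(0)*conj(0) + 5*(0)*conj(0)]
      = (1/20)[(4) + (4) + (sqrt(5) + 3) + (3 - sqrt(5)) + (3 - sqrt(5)) + (sqrt(5) + 3) + (0) + (0)] = 20/20 = 1
  <chi_5*chi_1, chi_6> = (1/20)[1*(2)*conj(2) + 1*(-2)*conj(2) + 2*(1/2 + sqrt(5)/2)*conj(-1/2 + sqrt(5)/2) + 2*(-1/2 + sqrt(5)/2)*conj(-sqrt(5)/2 - 1/2) + 2*(1/2 - sqrt(5)/2)*conj(-sqrt(5)/2 - 1/2) + 2*(-sqrt(5)/2 - 1/2)*conj(-1/2 + sqrt(5)/2) + 5*(0)*conj(0) + 5*(0)*conj(0)]
      = (1/20)[(4) + (-4) + (2) + (-2) + (2) + (-2) + (0) + (0)] = 0/20 = 0
  <chi_5*chi_1, chi_7> = (1/20)[1*(2)*conj(2) + 1*(-2)*conj(-2) + 2*(1/2 + sqrt(5)/2)*conj(1/2 - sqrt(5)/2) + 2*(-1/2 + sqrt(5)/2)*conj(-sqrt(5)/2 - 1/2) + 2*(1/2 - sqrt(5)/2)*conj(1/2 + sqrt(5)/2) + 2*(-sqrt(5)/2 - 1/2)*conj(-1/2 + sqrt(5)/2) + 5*(0)*conj(0) + 5*(0)*conj(0)]
      = (1/20)[(4) + (4) + (-2) + (-2) + (-2) + (-2) + (0) + (0)] = 0/20 = 0
  <chi_5*chi_1, chi_8> = (1/20)[1*(2)*conj(2) + 1*(-2)*conj(2) + 2*(1/2 + sqrt(5)/2)*conj(-sqrt(5)/2 - 1/2) + 2*(-1/2 + sqrt(5)/2)*conj(-1/2 + sqrt(5)/2) + 2*(1/2 - sqrt(5)/2)*conj(-1/2 + sqrt(5)/2) + 2*(-sqrt(5)/2 - 1/2)*conj(-sqrt(5)/2 - 1/2) + 5*(0)*conj(0) + 5*(0)*conj(0)]
      = (1/20)[(4) + (-4) + (-3 - sqrt(5)) + (3 - sqrt(5)) + (-3 + sqrt(5)) + (sqrt(5) + 3) + (0) + (0)] = 0/20 = 0
Hence the multiplicities are chi_5: 1. Dimension check: dim(chi_5)*dim(chi_1) = 2*1 = 2 and sum (mult * dim) = 1*2 = 2.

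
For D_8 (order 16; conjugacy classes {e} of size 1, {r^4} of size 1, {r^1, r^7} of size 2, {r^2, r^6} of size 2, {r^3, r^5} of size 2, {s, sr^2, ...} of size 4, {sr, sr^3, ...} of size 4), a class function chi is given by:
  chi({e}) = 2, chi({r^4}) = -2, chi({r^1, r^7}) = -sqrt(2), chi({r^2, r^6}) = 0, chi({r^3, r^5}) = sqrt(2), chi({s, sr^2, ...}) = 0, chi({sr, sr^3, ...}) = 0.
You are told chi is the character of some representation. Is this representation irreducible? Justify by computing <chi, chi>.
Irreducible: <chi, chi> = 1.

Why: <chi, chi> = (1/|G|) sum_C |C| * |chi(C)|^2 = (1/16)[1*|2|^2 + 1*|-2|^2 + 2*|-sqrt(2)|^2 + 2*|0|^2 + 2*|sqrt(2)|^2 + 4*|0|^2 + 4*|0|^2]
  = (1/16)[(4) + (4) + (4) + (0) + (4) + (0) + (0)] = 16/16 = 1.
A character is irreducible iff <chi, chi> = 1, so this representation is irreducible.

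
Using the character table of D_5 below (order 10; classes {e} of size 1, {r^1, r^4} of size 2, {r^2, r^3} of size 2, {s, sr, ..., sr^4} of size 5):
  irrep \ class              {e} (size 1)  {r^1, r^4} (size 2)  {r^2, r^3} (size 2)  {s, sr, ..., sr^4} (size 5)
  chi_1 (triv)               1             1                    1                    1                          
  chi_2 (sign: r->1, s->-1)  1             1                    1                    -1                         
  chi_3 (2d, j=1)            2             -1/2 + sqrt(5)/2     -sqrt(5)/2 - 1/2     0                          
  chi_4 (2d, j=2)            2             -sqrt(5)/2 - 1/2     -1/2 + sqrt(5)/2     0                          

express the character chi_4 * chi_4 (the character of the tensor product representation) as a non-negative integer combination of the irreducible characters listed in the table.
chi_4 tensor chi_4 = chi_1 + chi_2 + chi_3 (all other irreducibles have multiplicity 0).

Working: The character of a tensor product is the pointwise product (chi_4 * chi_4)(C) = chi_4(C) * chi_4(C):
  {e}: (2)*(2), {r^1, r^4}: (-sqrt(5)/2 - 1/2)*(-sqrt(5)/2 - 1/2), {r^2, r^3}: (-1/2 + sqrt(5)/2)*(-1/2 + sqrt(5)/2), {s, sr, ..., sr^4}: (0)*(0)
so (chi_4 * chi_4) takes values
  {e} -> 4, {r^1, r^4} -> sqrt(5)/2 + 3/2, {r^2, r^3} -> 3/2 - sqrt(5)/2, {s, sr, ..., sr^4} -> 0.
Now take the inner product of this character with each irreducible chi from the table, <chi_4*chi_4, chi> = (1/10) sum_C |C| (chi_4*chi_4)(C) conj(chi(C)):
  <chi_4*chi_4, chi_1> = (1/10)[1*(4)*conj(1) + 2*(sqrt(5)/2 + 3/2)*conj(1) + 2*(3/2 - sqrt(5)/2)*conj(1) + 5*(0)*conj(1)]
      = (1/10)[(4) + (sqrt(5) + 3) + (3 - sqrt(5)) + (0)] = 10/10 = 1
  <chi_4*chi_4, chi_2> = (1/10)[1*(4)*conj(1) + 2*(sqrt(5)/2 + 3/2)*conj(1) + 2*(3/2 - sqrt(5)/2)*conj(1) + 5*(0)*conj(-1)]
      = (1/10)[(4) + (sqrt(5) + 3) + (3 - sqrt(5)) + (0)] = 10/10 = 1
  <chi_4*chi_4, chi_3> = (1/10)[1*(4)*conj(2) + 2*(sqrt(5)/2 + 3/2)*conj(-1/2 + sqrt(5)/2) + 2*(3/2 - sqrt(5)/2)*conj(-sqrt(5)/2 - 1/2) + 5*(0)*conj(0)]
      = (1/10)[(8) + (1 + sqrt(5)) + (1 - sqrt(5)) + (0)] = 10/10 = 1
  <chi_4*chi_4, chi_4> = (1/10)[1*(4)*conj(2) + 2*(sqrt(5)/2 + 3/2)*conj(-sqrt(5)/2 - 1/2) + 2*(3/2 - sqrt(5)/2)*conj(-1/2 + sqrt(5)/2) + 5*(0)*conj(0)]
      = (1/10)[(8) + (-2*sqrt(5) - 4) + (-4 + 2*sqrt(5)) + (0)] = 0/10 = 0
Hence the multiplicities are chi_1: 1, chi_2: 1, chi_3: 1. Dimension check: dim(chi_4)*dim(chi_4) = 2*2 = 4 and sum (mult * dim) = 1*1 + 1*1 + 1*2 = 4.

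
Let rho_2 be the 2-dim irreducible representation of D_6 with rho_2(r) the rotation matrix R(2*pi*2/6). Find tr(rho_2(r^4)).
chi_{rho_2}(r^4) = 2*cos(2*pi*2*4/6) = -1

Why: rho_2(r^4) is rotation by angle 2*pi*2*4/6, whose trace is 2*cos(2*pi*2*4/6) = -1.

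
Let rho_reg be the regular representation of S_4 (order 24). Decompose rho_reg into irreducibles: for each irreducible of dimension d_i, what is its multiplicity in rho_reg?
Each irreducible V_i of dimension d_i appears with multiplicity d_i, i.e. rho_reg = (direct sum over all irreducibles V_i) d_i V_i. The irreducible dimensions for S_4 are 1, 1, 2, 3, 3: 2 irreducibles of dimension 1, each with multiplicity 1; 1 irreducible of dimension 2, with multiplicity 2; 2 irreducibles of dimension 3, each with multiplicity 3. Total dimension 2*1*1 + 1*2*2 + 2*3*3 = 24 = |G|.

Details: General theorem: in the regular representation of a finite group G, each irreducible appears with multiplicity equal to its dimension. Check: dim(rho_reg) = sum d_i^2 = 1 + 1 + 4 + 9 + 9 = 24 = |G|.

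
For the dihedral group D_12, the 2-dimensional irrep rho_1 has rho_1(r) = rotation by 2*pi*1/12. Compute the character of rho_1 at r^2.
chi_{rho_1}(r^2) = 2*cos(2*pi*1*2/12) = 1

Reasoning: rho_1(r^2) is rotation by angle 2*pi*1*2/12, whose trace is 2*cos(2*pi*1*2/12) = 1.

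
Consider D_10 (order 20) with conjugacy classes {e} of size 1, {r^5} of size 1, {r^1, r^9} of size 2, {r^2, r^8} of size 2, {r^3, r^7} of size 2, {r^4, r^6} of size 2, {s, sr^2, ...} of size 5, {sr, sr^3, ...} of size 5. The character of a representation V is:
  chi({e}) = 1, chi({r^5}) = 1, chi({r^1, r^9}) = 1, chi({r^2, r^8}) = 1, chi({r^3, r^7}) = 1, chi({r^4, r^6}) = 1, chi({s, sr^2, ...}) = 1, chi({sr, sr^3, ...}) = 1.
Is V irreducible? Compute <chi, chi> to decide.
Irreducible: <chi, chi> = 1.

Solution. <chi, chi> = (1/|G|) sum_C |C| * |chi(C)|^2 = (1/20)[1*|1|^2 + 1*|1|^2 + 2*|1|^2 + 2*|1|^2 + 2*|1|^2 + 2*|1|^2 + 5*|1|^2 + 5*|1|^2]
  = (1/20)[(1) + (1) + (2) + (2) + (2) + (2) + (5) + (5)] = 20/20 = 1.
A character is irreducible iff <chi, chi> = 1, so this representation is irreducible.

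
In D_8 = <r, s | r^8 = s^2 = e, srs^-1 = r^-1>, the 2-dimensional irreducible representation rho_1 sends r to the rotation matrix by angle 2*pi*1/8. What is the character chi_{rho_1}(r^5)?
chi_{rho_1}(r^5) = 2*cos(2*pi*1*5/8) = -sqrt(2)

Proof sketch: rho_1(r^5) is rotation by angle 2*pi*1*5/8, whose trace is 2*cos(2*pi*1*5/8) = -sqrt(2).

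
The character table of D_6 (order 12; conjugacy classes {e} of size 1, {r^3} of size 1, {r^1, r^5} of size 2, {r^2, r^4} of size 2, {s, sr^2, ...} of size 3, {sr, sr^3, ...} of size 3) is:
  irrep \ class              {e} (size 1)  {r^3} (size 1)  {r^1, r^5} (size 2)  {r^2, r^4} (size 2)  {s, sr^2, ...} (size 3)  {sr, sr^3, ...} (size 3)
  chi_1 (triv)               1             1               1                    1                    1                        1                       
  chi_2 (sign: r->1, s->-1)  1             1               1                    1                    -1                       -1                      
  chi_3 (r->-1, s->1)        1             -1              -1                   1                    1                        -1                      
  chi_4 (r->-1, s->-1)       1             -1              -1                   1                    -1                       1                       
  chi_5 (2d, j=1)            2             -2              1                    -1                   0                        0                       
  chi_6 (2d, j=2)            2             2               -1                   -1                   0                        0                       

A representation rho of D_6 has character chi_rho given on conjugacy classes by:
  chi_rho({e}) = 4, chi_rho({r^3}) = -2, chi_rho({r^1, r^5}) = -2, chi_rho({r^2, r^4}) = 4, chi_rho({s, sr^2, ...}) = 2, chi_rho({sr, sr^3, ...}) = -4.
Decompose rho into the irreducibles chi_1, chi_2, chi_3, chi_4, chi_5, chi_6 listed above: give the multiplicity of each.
Multiplicities: chi_1: 0, chi_2: 1, chi_3: 3, chi_4: 0, chi_5: 0, chi_6: 0.

Explanation: Use <chi_rho, chi> = (1/|G|) sum_C |C| * chi_rho(C) * conj(chi(C)) with |G| = 12 for each irreducible chi in the table:
  <chi_rho, chi_1> = (1/12)[1*(4)*conj(1) + 1*(-2)*conj(1) + 2*(-2)*conj(1) + 2*(4)*conj(1) + 3*(2)*conj(1) + 3*(-4)*conj(1)]
      = (1/12)[(4) + (-2) + (-4) + (8) + (6) + (-12)] = 0/12 = 0
  <chi_rho, chi_2> = (1/12)[1*(4)*conj(1) + 1*(-2)*conj(1) + 2*(-2)*conj(1) + 2*(4)*conj(1) + 3*(2)*conj(-1) + 3*(-4)*conj(-1)]
      = (1/12)[(4) + (-2) + (-4) + (8) + (-6) + (12)] = 12/12 = 1
  <chi_rho, chi_3> = (1/12)[1*(4)*conj(1) + 1*(-2)*conj(-1) + 2*(-2)*conj(-1) + 2*(4)*conj(1) + 3*(2)*conj(1) + 3*(-4)*conj(-1)]
      = (1/12)[(4) + (2) + (4) + (8) + (6) + (12)] = 36/12 = 3
  <chi_rho, chi_4> = (1/12)[1*(4)*conj(1) + 1*(-2)*conj(-1) + 2*(-2)*conj(-1) + 2*(4)*conj(1) + 3*(2)*conj(-1) + 3*(-4)*conj(1)]
      = (1/12)[(4) + (2) + (4) + (8) + (-6) + (-12)] = 0/12 = 0
  <chi_rho, chi_5> = (1/12)[1*(4)*conj(2) + 1*(-2)*conj(-2) + 2*(-2)*conj(1) + 2*(4)*conj(-1) + 3*(2)*conj(0) + 3*(-4)*conj(0)]
      = (1/12)[(8) + (4) + (-4) + (-8) + (0) + (0)] = 0/12 = 0
  <chi_rho, chi_6> = (1/12)[1*(4)*conj(2) + 1*(-2)*conj(2) + 2*(-2)*conj(-1) + 2*(4)*conj(-1) + 3*(2)*conj(0) + 3*(-4)*conj(0)]
      = (1/12)[(8) + (-4) + (4) + (-8) + (0) + (0)] = 0/12 = 0
Dimension check: dim(rho) = sum (mult * dim) = 0*1 + 1*1 + 3*1 + 0*1 + 0*2 + 0*2 = 4 = chi_rho(e) = 4.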